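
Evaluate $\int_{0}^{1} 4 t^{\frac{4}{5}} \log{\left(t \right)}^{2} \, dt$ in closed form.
$\frac{1000}{729}$

Start from the elementary integral
$$J(a) = \int_{0}^{1} 4 t^{a} \, dt = \frac{4}{a + 1}.$$

Differentiating under the integral sign brings down a factor of $\ln t$:
$$\frac{dJ}{da} = \int_{0}^{1} 4 t^{a} \log{\left(t \right)} \, dt = - \frac{4}{\left(a + 1\right)^{2}}.$$

Repeating twice in total — each differentiation brings down another $\ln t$ — gives
$$\frac{d^{2}J}{da^{2}} = \int_{0}^{1} 4 t^{a} \log{\left(t \right)}^{2} \, dt = \frac{8}{\left(a + 1\right)^{3}},$$
and the integrand here is exactly the target integrand, so $I = \frac{8}{\left(a + 1\right)^{3}}$.

Setting $a = \frac{4}{5}$:
$$I = \frac{1000}{729}.$$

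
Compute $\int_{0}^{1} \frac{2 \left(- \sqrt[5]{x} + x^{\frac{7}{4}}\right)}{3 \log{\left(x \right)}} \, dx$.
$\log{\left(\frac{\sqrt[3]{3} \cdot 55^{\frac{2}{3}}}{12} \right)}$

Consider the one-parameter family: let $I(a) = \int_{0}^{1} \frac{2 \left(- \sqrt[5]{x} + x^{a}\right)}{3 \log{\left(x \right)}} \, dx$.

Since $\dfrac{\partial}{\partial a}\,x^{a} = x^{a} \ln x$, the $\ln x$ in the denominator cancels and
$$\frac{dI}{da} = \int_{0}^{1} \frac{2}{3} x^{a} \, dx = \frac{2}{3} \left[\frac{x^{a+1}}{a+1}\right]_0^1 = \frac{2}{3 \left(a + 1\right)}.$$

Integrating with respect to $a$ gives $I(a) = \log{\left(\frac{5^{\frac{2}{3}} \sqrt[3]{6} \left(a + 1\right)^{\frac{2}{3}}}{6} \right)} + C$.

At $a = \frac{1}{5}$ the integrand is identically $0$, so $I(\frac{1}{5}) = 0$. The closed form gives $0$, hence $C = 0$.

Setting $a = \frac{7}{4}$:
$$I = \log{\left(\frac{\sqrt[3]{3} \cdot 55^{\frac{2}{3}}}{12} \right)}.$$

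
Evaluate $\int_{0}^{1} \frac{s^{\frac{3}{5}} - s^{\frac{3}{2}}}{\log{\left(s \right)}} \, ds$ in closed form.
$\log{\left(\frac{16}{25} \right)}$

Introduce a parameter $a$ in the exponent: let $I(a) = \int_{0}^{1} \frac{- s^{\frac{3}{2}} + s^{a}}{\log{\left(s \right)}} \, ds$.

Since $\dfrac{\partial}{\partial a}\,s^{a} = s^{a} \ln s$, the $\ln s$ in the denominator cancels and
$$\frac{dI}{da} = \int_{0}^{1} s^{a} \, ds = \left[\frac{s^{a+1}}{a+1}\right]_0^1 = \frac{1}{a + 1}.$$

Integrating with respect to $a$ gives $I(a) = \log{\left(\frac{2 a}{5} + \frac{2}{5} \right)} + C$.

At $a = \frac{3}{2}$ the integrand is identically $0$, so $I(\frac{3}{2}) = 0$. The closed form gives $0$, hence $C = 0$.

Setting $a = \frac{3}{5}$:
$$I = \log{\left(\frac{16}{25} \right)}.$$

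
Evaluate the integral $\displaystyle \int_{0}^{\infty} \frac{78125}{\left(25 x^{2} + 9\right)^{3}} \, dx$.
$\frac{15625 \pi}{1296}$

Begin with the known result
$$J(a) = \int_{0}^{\infty} \frac{5}{a^{2} + x^{2}} \, dx = \frac{5 \pi}{2 a}.$$

Differentiating under the integral sign with respect to $a$,
$$\frac{dJ}{da} = \int_{0}^{\infty} - \frac{10 a}{\left(a^{2} + x^{2}\right)^{2}} \, dx = - \frac{5 \pi}{2 a^{2}},$$
so $\int_{0}^{\infty} \frac{5}{\left(a^{2} + x^{2}\right)^{2}} \, dx = \frac{5 \pi}{4 a^{3}}$.

Repeating — each differentiation of $1/(x^2+a^2)^j$ produces $-2ja/(x^2+a^2)^{j+1}$ — and dividing through by $-2ja$ at each step yields, after $2$ differentiations in total,
$$\int_{0}^{\infty} \frac{5}{\left(a^{2} + x^{2}\right)^{3}} \, dx = \frac{15 \pi}{16 a^{5}}.$$

Setting $a = \frac{3}{5}$:
$$I = \frac{15625 \pi}{1296}.$$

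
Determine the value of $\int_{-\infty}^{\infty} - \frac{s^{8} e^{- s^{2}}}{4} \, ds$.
$- \frac{105 \sqrt{\pi}}{64}$

Start from the elementary integral
$$J(a) = \int_{-\infty}^{\infty} - \frac{e^{- a s^{2}}}{4} \, ds = - \frac{\sqrt{\pi}}{4 \sqrt{a}}.$$

Differentiating under the integral sign brings down a factor of $(-s^2)$:
$$\frac{dJ}{da} = \int_{-\infty}^{\infty} \frac{s^{2} e^{- a s^{2}}}{4} \, ds = \frac{\sqrt{\pi}}{8 a^{\frac{3}{2}}}.$$

Repeating $4$ times in total — each differentiation brings down another $(-s^2)$ — gives
$$\frac{d^{4}J}{da^{4}} = \int_{-\infty}^{\infty} - \frac{s^{8} e^{- a s^{2}}}{4} \, ds = - \frac{105 \sqrt{\pi}}{64 a^{\frac{9}{2}}},$$
and the integrand here is exactly the target integrand, so $I = - \frac{105 \sqrt{\pi}}{64 a^{\frac{9}{2}}}$.

Setting $a = 1$:
$$I = - \frac{105 \sqrt{\pi}}{64}.$$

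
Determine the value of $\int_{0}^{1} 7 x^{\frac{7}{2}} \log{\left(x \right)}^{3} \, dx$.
$- \frac{224}{2187}$

Consider the simpler parametrised integral
$$J(a) = \int_{0}^{1} 7 x^{a} \, dx = \frac{7}{a + 1}.$$

Differentiating under the integral sign brings down a factor of $\ln x$:
$$\frac{dJ}{da} = \int_{0}^{1} 7 x^{a} \log{\left(x \right)} \, dx = - \frac{7}{\left(a + 1\right)^{2}}.$$

Repeating $3$ times in total — each differentiation brings down another $\ln x$ — gives
$$\frac{d^{3}J}{da^{3}} = \int_{0}^{1} 7 x^{a} \log{\left(x \right)}^{3} \, dx = - \frac{42}{\left(a + 1\right)^{4}},$$
and the integrand here is exactly the target integrand, so $I = - \frac{42}{\left(a + 1\right)^{4}}$.

Setting $a = \frac{7}{2}$:
$$I = - \frac{224}{2187}.$$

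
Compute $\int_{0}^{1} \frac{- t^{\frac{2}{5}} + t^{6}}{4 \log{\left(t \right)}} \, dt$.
$\frac{\log{\left(5 \right)}}{4}$

Introduce a parameter $a$ in the exponent: let $I(a) = \int_{0}^{1} \frac{t^{6} - t^{a}}{4 \log{\left(t \right)}} \, dt$.

Since $\dfrac{\partial}{\partial a}\,t^{a} = t^{a} \ln t$, the $\ln t$ in the denominator cancels and
$$\frac{dI}{da} = \int_{0}^{1} - \frac{1}{4} t^{a} \, dt = - \frac{1}{4} \left[\frac{t^{a+1}}{a+1}\right]_0^1 = - \frac{1}{4 a + 4}.$$

Integrating with respect to $a$ gives $I(a) = - \frac{\log{\left(a + 1 \right)}}{4} + \frac{\log{\left(7 \right)}}{4} + C$.

At $a = 6$ the integrand is identically $0$, so $I(6) = 0$. The closed form gives $0$, hence $C = 0$.

Setting $a = \frac{2}{5}$:
$$I = \frac{\log{\left(5 \right)}}{4}.$$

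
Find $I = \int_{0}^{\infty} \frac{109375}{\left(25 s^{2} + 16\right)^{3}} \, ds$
$\frac{65625 \pi}{16384}$

Begin with the known result
$$J(a) = \int_{0}^{\infty} \frac{7}{a^{2} + s^{2}} \, ds = \frac{7 \pi}{2 a}.$$

Differentiating under the integral sign with respect to $a$,
$$\frac{dJ}{da} = \int_{0}^{\infty} - \frac{14 a}{\left(a^{2} + s^{2}\right)^{2}} \, ds = - \frac{7 \pi}{2 a^{2}},$$
so $\int_{0}^{\infty} \frac{7}{\left(a^{2} + s^{2}\right)^{2}} \, ds = \frac{7 \pi}{4 a^{3}}$.

Repeating — each differentiation of $1/(s^2+a^2)^j$ produces $-2ja/(s^2+a^2)^{j+1}$ — and dividing through by $-2ja$ at each step yields, after $2$ differentiations in total,
$$\int_{0}^{\infty} \frac{7}{\left(a^{2} + s^{2}\right)^{3}} \, ds = \frac{21 \pi}{16 a^{5}}.$$

Setting $a = \frac{4}{5}$:
$$I = \frac{65625 \pi}{16384}.$$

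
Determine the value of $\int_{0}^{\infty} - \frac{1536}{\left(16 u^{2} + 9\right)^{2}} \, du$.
$- \frac{32 \pi}{9}$

Recall the elementary integral
$$J(a) = \int_{0}^{\infty} - \frac{6}{a^{2} + u^{2}} \, du = - \frac{3 \pi}{a}.$$

Differentiating under the integral sign with respect to $a$,
$$\frac{dJ}{da} = \int_{0}^{\infty} \frac{12 a}{\left(a^{2} + u^{2}\right)^{2}} \, du = \frac{3 \pi}{a^{2}},$$
so $\int_{0}^{\infty} - \frac{6}{\left(a^{2} + u^{2}\right)^{2}} \, du = - \frac{3 \pi}{2 a^{3}}$.

Setting $a = \frac{3}{4}$:
$$I = - \frac{32 \pi}{9}.$$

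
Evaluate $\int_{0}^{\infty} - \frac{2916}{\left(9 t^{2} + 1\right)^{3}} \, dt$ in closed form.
$- \frac{729 \pi}{4}$

Recall the elementary integral
$$J(a) = \int_{0}^{\infty} - \frac{4}{a^{2} + t^{2}} \, dt = - \frac{2 \pi}{a}.$$

Differentiating under the integral sign with respect to $a$,
$$\frac{dJ}{da} = \int_{0}^{\infty} \frac{8 a}{\left(a^{2} + t^{2}\right)^{2}} \, dt = \frac{2 \pi}{a^{2}},$$
so $\int_{0}^{\infty} - \frac{4}{\left(a^{2} + t^{2}\right)^{2}} \, dt = - \frac{\pi}{a^{3}}$.

Repeating — each differentiation of $1/(t^2+a^2)^j$ produces $-2ja/(t^2+a^2)^{j+1}$ — and dividing through by $-2ja$ at each step yields, after $2$ differentiations in total,
$$\int_{0}^{\infty} - \frac{4}{\left(a^{2} + t^{2}\right)^{3}} \, dt = - \frac{3 \pi}{4 a^{5}}.$$

Setting $a = \frac{1}{3}$:
$$I = - \frac{729 \pi}{4}.$$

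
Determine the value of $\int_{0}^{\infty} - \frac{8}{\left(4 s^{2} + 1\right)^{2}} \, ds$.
$- \pi$

Begin with the known result
$$J(a) = \int_{0}^{\infty} - \frac{1}{2 \left(a^{2} + s^{2}\right)} \, ds = - \frac{\pi}{4 a}.$$

Differentiating under the integral sign with respect to $a$,
$$\frac{dJ}{da} = \int_{0}^{\infty} \frac{a}{\left(a^{2} + s^{2}\right)^{2}} \, ds = \frac{\pi}{4 a^{2}},$$
so $\int_{0}^{\infty} - \frac{1}{2 \left(a^{2} + s^{2}\right)^{2}} \, ds = - \frac{\pi}{8 a^{3}}$.

Setting $a = \frac{1}{2}$:
$$I = - \pi.$$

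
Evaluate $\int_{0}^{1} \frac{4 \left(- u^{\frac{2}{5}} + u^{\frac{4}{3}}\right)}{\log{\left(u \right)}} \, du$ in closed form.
$\log{\left(\frac{625}{81} \right)}$

Replace the exponent $\frac{4}{3}$ by a parameter $a$: let $I(a) = \int_{0}^{1} \frac{4 \left(- u^{\frac{2}{5}} + u^{a}\right)}{\log{\left(u \right)}} \, du$.

Since $\dfrac{\partial}{\partial a}\,u^{a} = u^{a} \ln u$, the $\ln u$ in the denominator cancels and
$$\frac{dI}{da} = \int_{0}^{1} 4 u^{a} \, du = 4 \left[\frac{u^{a+1}}{a+1}\right]_0^1 = \frac{4}{a + 1}.$$

Integrating with respect to $a$ gives $I(a) = \log{\left(\frac{625 \left(a + 1\right)^{4}}{2401} \right)} + C$.

At $a = \frac{2}{5}$ the integrand is identically $0$, so $I(\frac{2}{5}) = 0$. The closed form gives $0$, hence $C = 0$.

Setting $a = \frac{4}{3}$:
$$I = \log{\left(\frac{625}{81} \right)}.$$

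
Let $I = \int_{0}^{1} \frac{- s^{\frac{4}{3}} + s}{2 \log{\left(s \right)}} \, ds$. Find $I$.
$\log{\left(\frac{\sqrt{42}}{7} \right)}$

Consider the one-parameter family: let $I(a) = \int_{0}^{1} \frac{s - s^{a}}{2 \log{\left(s \right)}} \, ds$.

Since $\dfrac{\partial}{\partial a}\,s^{a} = s^{a} \ln s$, the $\ln s$ in the denominator cancels and
$$\frac{dI}{da} = \int_{0}^{1} - \frac{1}{2} s^{a} \, ds = - \frac{1}{2} \left[\frac{s^{a+1}}{a+1}\right]_0^1 = - \frac{1}{2 a + 2}.$$

Integrating with respect to $a$ gives $I(a) = - \frac{\log{\left(a + 1 \right)}}{2} + \frac{\log{\left(2 \right)}}{2} + C$.

At $a = 1$ the integrand is identically $0$, so $I(1) = 0$. The closed form gives $0$, hence $C = 0$.

Setting $a = \frac{4}{3}$:
$$I = \log{\left(\frac{\sqrt{42}}{7} \right)}.$$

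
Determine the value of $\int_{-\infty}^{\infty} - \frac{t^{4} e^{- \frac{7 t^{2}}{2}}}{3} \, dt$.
$- \frac{\sqrt{14} \sqrt{\pi}}{343}$

Start from the elementary integral
$$J(a) = \int_{-\infty}^{\infty} - \frac{e^{- a t^{2}}}{3} \, dt = - \frac{\sqrt{\pi}}{3 \sqrt{a}}.$$

Differentiating under the integral sign brings down a factor of $(-t^2)$:
$$\frac{dJ}{da} = \int_{-\infty}^{\infty} \frac{t^{2} e^{- a t^{2}}}{3} \, dt = \frac{\sqrt{\pi}}{6 a^{\frac{3}{2}}}.$$

Repeating twice in total — each differentiation brings down another $(-t^2)$ — gives
$$\frac{d^{2}J}{da^{2}} = \int_{-\infty}^{\infty} - \frac{t^{4} e^{- a t^{2}}}{3} \, dt = - \frac{\sqrt{\pi}}{4 a^{\frac{5}{2}}},$$
and the integrand here is exactly the target integrand, so $I = - \frac{\sqrt{\pi}}{4 a^{\frac{5}{2}}}$.

Setting $a = \frac{7}{2}$:
$$I = - \frac{\sqrt{14} \sqrt{\pi}}{343}.$$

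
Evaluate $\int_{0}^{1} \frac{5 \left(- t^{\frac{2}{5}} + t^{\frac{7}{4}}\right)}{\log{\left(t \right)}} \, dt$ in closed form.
$\log{\left(\frac{503284375}{17210368} \right)}$

Replace the exponent $\frac{7}{4}$ by a parameter $a$: let $I(a) = \int_{0}^{1} \frac{5 \left(- t^{\frac{2}{5}} + t^{a}\right)}{\log{\left(t \right)}} \, dt$.

Since $\dfrac{\partial}{\partial a}\,t^{a} = t^{a} \ln t$, the $\ln t$ in the denominator cancels and
$$\frac{dI}{da} = \int_{0}^{1} 5 t^{a} \, dt = 5 \left[\frac{t^{a+1}}{a+1}\right]_0^1 = \frac{5}{a + 1}.$$

Integrating with respect to $a$ gives $I(a) = \log{\left(\frac{3125 \left(a + 1\right)^{5}}{16807} \right)} + C$.

At $a = \frac{2}{5}$ the integrand is identically $0$, so $I(\frac{2}{5}) = 0$. The closed form gives $0$, hence $C = 0$.

Setting $a = \frac{7}{4}$:
$$I = \log{\left(\frac{503284375}{17210368} \right)}.$$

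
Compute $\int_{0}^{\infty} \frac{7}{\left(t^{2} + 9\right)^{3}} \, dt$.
$\frac{7 \pi}{1296}$

Recall the elementary integral
$$J(a) = \int_{0}^{\infty} \frac{7}{a^{2} + t^{2}} \, dt = \frac{7 \pi}{2 a}.$$

Differentiating under the integral sign with respect to $a$,
$$\frac{dJ}{da} = \int_{0}^{\infty} - \frac{14 a}{\left(a^{2} + t^{2}\right)^{2}} \, dt = - \frac{7 \pi}{2 a^{2}},$$
so $\int_{0}^{\infty} \frac{7}{\left(a^{2} + t^{2}\right)^{2}} \, dt = \frac{7 \pi}{4 a^{3}}$.

Repeating — each differentiation of $1/(t^2+a^2)^j$ produces $-2ja/(t^2+a^2)^{j+1}$ — and dividing through by $-2ja$ at each step yields, after $2$ differentiations in total,
$$\int_{0}^{\infty} \frac{7}{\left(a^{2} + t^{2}\right)^{3}} \, dt = \frac{21 \pi}{16 a^{5}}.$$

Setting $a = 3$:
$$I = \frac{7 \pi}{1296}.$$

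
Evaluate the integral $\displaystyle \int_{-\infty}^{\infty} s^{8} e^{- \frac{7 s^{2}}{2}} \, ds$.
$\frac{15 \sqrt{14} \sqrt{\pi}}{2401}$

Consider the simpler parametrised integral
$$J(a) = \int_{-\infty}^{\infty} e^{- a s^{2}} \, ds = \frac{\sqrt{\pi}}{\sqrt{a}}.$$

Differentiating under the integral sign brings down a factor of $(-s^2)$:
$$\frac{dJ}{da} = \int_{-\infty}^{\infty} - s^{2} e^{- a s^{2}} \, ds = - \frac{\sqrt{\pi}}{2 a^{\frac{3}{2}}}.$$

Repeating $4$ times in total — each differentiation brings down another $(-s^2)$ — gives
$$\frac{d^{4}J}{da^{4}} = \int_{-\infty}^{\infty} s^{8} e^{- a s^{2}} \, ds = \frac{105 \sqrt{\pi}}{16 a^{\frac{9}{2}}},$$
and the integrand here is exactly the target integrand, so $I = \frac{105 \sqrt{\pi}}{16 a^{\frac{9}{2}}}$.

Setting $a = \frac{7}{2}$:
$$I = \frac{15 \sqrt{14} \sqrt{\pi}}{2401}.$$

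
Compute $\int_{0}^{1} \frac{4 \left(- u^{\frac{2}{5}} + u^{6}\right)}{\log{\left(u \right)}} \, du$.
$\log{\left(625 \right)}$

Introduce a parameter $a$ in the exponent: let $I(a) = \int_{0}^{1} \frac{4 \left(- u^{\frac{2}{5}} + u^{a}\right)}{\log{\left(u \right)}} \, du$.

Since $\dfrac{\partial}{\partial a}\,u^{a} = u^{a} \ln u$, the $\ln u$ in the denominator cancels and
$$\frac{dI}{da} = \int_{0}^{1} 4 u^{a} \, du = 4 \left[\frac{u^{a+1}}{a+1}\right]_0^1 = \frac{4}{a + 1}.$$

Integrating with respect to $a$ gives $I(a) = \log{\left(\frac{625 \left(a + 1\right)^{4}}{2401} \right)} + C$.

At $a = \frac{2}{5}$ the integrand is identically $0$, so $I(\frac{2}{5}) = 0$. The closed form gives $0$, hence $C = 0$.

Setting $a = 6$:
$$I = \log{\left(625 \right)}.$$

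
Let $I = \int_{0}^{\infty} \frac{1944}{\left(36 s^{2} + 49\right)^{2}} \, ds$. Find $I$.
$\frac{81 \pi}{343}$

Recall the elementary integral
$$J(a) = \int_{0}^{\infty} \frac{3}{2 \left(a^{2} + s^{2}\right)} \, ds = \frac{3 \pi}{4 a}.$$

Differentiating under the integral sign with respect to $a$,
$$\frac{dJ}{da} = \int_{0}^{\infty} - \frac{3 a}{\left(a^{2} + s^{2}\right)^{2}} \, ds = - \frac{3 \pi}{4 a^{2}},$$
so $\int_{0}^{\infty} \frac{3}{2 \left(a^{2} + s^{2}\right)^{2}} \, ds = \frac{3 \pi}{8 a^{3}}$.

Setting $a = \frac{7}{6}$:
$$I = \frac{81 \pi}{343}.$$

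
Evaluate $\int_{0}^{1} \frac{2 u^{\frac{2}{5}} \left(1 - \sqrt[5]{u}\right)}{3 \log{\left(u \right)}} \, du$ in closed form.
$\log{\left(\frac{7^{\frac{2}{3}}}{4} \right)}$

Consider the one-parameter family: let $I(a) = \int_{0}^{1} \frac{2 \left(u^{\frac{2}{5}} - u^{a}\right)}{3 \log{\left(u \right)}} \, du$.

Since $\dfrac{\partial}{\partial a}\,u^{a} = u^{a} \ln u$, the $\ln u$ in the denominator cancels and
$$\frac{dI}{da} = \int_{0}^{1} - \frac{2}{3} u^{a} \, du = - \frac{2}{3} \left[\frac{u^{a+1}}{a+1}\right]_0^1 = - \frac{2}{3 a + 3}.$$

Integrating with respect to $a$ gives $I(a) = - \frac{2 \log{\left(a + 1 \right)}}{3} - \frac{2 \log{\left(5 \right)}}{3} + \frac{2 \log{\left(7 \right)}}{3} + C$.

At $a = \frac{2}{5}$ the integrand is identically $0$, so $I(\frac{2}{5}) = 0$. The closed form gives $0$, hence $C = 0$.

Setting $a = \frac{3}{5}$:
$$I = \log{\left(\frac{7^{\frac{2}{3}}}{4} \right)}.$$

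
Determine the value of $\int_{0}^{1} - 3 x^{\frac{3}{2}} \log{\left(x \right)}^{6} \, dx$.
$- \frac{55296}{15625}$

Consider the simpler parametrised integral
$$J(a) = \int_{0}^{1} - 3 x^{a} \, dx = - \frac{3}{a + 1}.$$

Differentiating under the integral sign brings down a factor of $\ln x$:
$$\frac{dJ}{da} = \int_{0}^{1} - 3 x^{a} \log{\left(x \right)} \, dx = \frac{3}{\left(a + 1\right)^{2}}.$$

Repeating $6$ times in total — each differentiation brings down another $\ln x$ — gives
$$\frac{d^{6}J}{da^{6}} = \int_{0}^{1} - 3 x^{a} \log{\left(x \right)}^{6} \, dx = - \frac{2160}{\left(a + 1\right)^{7}},$$
and the integrand here is exactly the target integrand, so $I = - \frac{2160}{\left(a + 1\right)^{7}}$.

Setting $a = \frac{3}{2}$:
$$I = - \frac{55296}{15625}.$$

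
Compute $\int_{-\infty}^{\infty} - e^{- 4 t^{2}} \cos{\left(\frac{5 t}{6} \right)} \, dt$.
$- \frac{\sqrt{\pi}}{2 e^{\frac{25}{576}}}$

Define $I(b) = \int_{-\infty}^{\infty} - e^{- 4 t^{2}} \cos{\left(b t \right)} \, dt$.

Differentiating under the integral sign,
$$I'(b) = \int_{-\infty}^{\infty} t e^{- 4 t^{2}} \sin{\left(b t \right)} \, dt.$$

Integrate $\int_{-\infty}^{\infty} t \sin(b t)\, e^{- 4 t^{2}}\, dt$ by parts with $u = \sin(b t)$ and $dv = t\, e^{- 4 t^{2}}\, dt$, giving $v = - \frac{e^{- 4 t^{2}}}{8}$. The boundary term vanishes and
$$\int_{-\infty}^{\infty} t \sin(b t)\, e^{- 4 t^{2}}\, dt = \frac{b}{8} \int_{-\infty}^{\infty} \cos(b t)\, e^{- 4 t^{2}}\, dt,$$
so $I'(b) = - \frac{b}{8}\, I(b)$.

This is a separable first-order ODE; solving with the initial condition $I(0) = \int_{-\infty}^{\infty} - e^{- 4 t^{2}}\,dt = - \frac{\sqrt{\pi}}{2}$ gives
$$I(b) = - \frac{\sqrt{\pi} e^{- \frac{b^{2}}{16}}}{2}.$$

Setting $b = \frac{5}{6}$:
$$I = - \frac{\sqrt{\pi}}{2 e^{\frac{25}{576}}}.$$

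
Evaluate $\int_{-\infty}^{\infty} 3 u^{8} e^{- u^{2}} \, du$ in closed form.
$\frac{315 \sqrt{\pi}}{16}$

Consider the simpler parametrised integral
$$J(a) = \int_{-\infty}^{\infty} 3 e^{- a u^{2}} \, du = \frac{3 \sqrt{\pi}}{\sqrt{a}}.$$

Differentiating under the integral sign brings down a factor of $(-u^2)$:
$$\frac{dJ}{da} = \int_{-\infty}^{\infty} - 3 u^{2} e^{- a u^{2}} \, du = - \frac{3 \sqrt{\pi}}{2 a^{\frac{3}{2}}}.$$

Repeating $4$ times in total — each differentiation brings down another $(-u^2)$ — gives
$$\frac{d^{4}J}{da^{4}} = \int_{-\infty}^{\infty} 3 u^{8} e^{- a u^{2}} \, du = \frac{315 \sqrt{\pi}}{16 a^{\frac{9}{2}}},$$
and the integrand here is exactly the target integrand, so $I = \frac{315 \sqrt{\pi}}{16 a^{\frac{9}{2}}}$.

Setting $a = 1$:
$$I = \frac{315 \sqrt{\pi}}{16}.$$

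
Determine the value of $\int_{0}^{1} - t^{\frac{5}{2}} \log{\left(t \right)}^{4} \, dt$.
$- \frac{768}{16807}$

Begin with the known integral
$$J(a) = \int_{0}^{1} - t^{a} \, dt = - \frac{1}{a + 1}.$$

Differentiating under the integral sign brings down a factor of $\ln t$:
$$\frac{dJ}{da} = \int_{0}^{1} - t^{a} \log{\left(t \right)} \, dt = \frac{1}{\left(a + 1\right)^{2}}.$$

Repeating $4$ times in total — each differentiation brings down another $\ln t$ — gives
$$\frac{d^{4}J}{da^{4}} = \int_{0}^{1} - t^{a} \log{\left(t \right)}^{4} \, dt = - \frac{24}{\left(a + 1\right)^{5}},$$
and the integrand here is exactly the target integrand, so $I = - \frac{24}{\left(a + 1\right)^{5}}$.

Setting $a = \frac{5}{2}$:
$$I = - \frac{768}{16807}.$$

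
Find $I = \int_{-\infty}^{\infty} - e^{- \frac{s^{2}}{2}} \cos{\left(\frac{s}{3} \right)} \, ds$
$- \frac{\sqrt{2} \sqrt{\pi}}{e^{\frac{1}{18}}}$

Define $I(b) = \int_{-\infty}^{\infty} - e^{- \frac{s^{2}}{2}} \cos{\left(b s \right)} \, ds$.

Differentiating under the integral sign,
$$I'(b) = \int_{-\infty}^{\infty} s e^{- \frac{s^{2}}{2}} \sin{\left(b s \right)} \, ds.$$

Integrate $\int_{-\infty}^{\infty} s \sin(b s)\, e^{- \frac{s^{2}}{2}}\, ds$ by parts with $u = \sin(b s)$ and $dv = s\, e^{- \frac{s^{2}}{2}}\, ds$, giving $v = - e^{- \frac{s^{2}}{2}}$. The boundary term vanishes and
$$\int_{-\infty}^{\infty} s \sin(b s)\, e^{- \frac{s^{2}}{2}}\, ds = b \int_{-\infty}^{\infty} \cos(b s)\, e^{- \frac{s^{2}}{2}}\, ds,$$
so $I'(b) = - b\, I(b)$.

This is a separable first-order ODE; solving with the initial condition $I(0) = \int_{-\infty}^{\infty} - e^{- \frac{s^{2}}{2}}\,ds = - \sqrt{2} \sqrt{\pi}$ gives
$$I(b) = - \sqrt{2} \sqrt{\pi} e^{- \frac{b^{2}}{2}}.$$

Setting $b = \frac{1}{3}$:
$$I = - \frac{\sqrt{2} \sqrt{\pi}}{e^{\frac{1}{18}}}.$$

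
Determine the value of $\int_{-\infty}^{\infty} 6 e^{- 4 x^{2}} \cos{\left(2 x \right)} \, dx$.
$\frac{3 \sqrt{\pi}}{e^{\frac{1}{4}}}$

Let $b$ denote the cosine frequency and define $I(b) = \int_{-\infty}^{\infty} 6 e^{- 4 x^{2}} \cos{\left(b x \right)} \, dx$.

Differentiating under the integral sign,
$$I'(b) = \int_{-\infty}^{\infty} - 6 x e^{- 4 x^{2}} \sin{\left(b x \right)} \, dx.$$

Integrate $\int_{-\infty}^{\infty} x \sin(b x)\, e^{- 4 x^{2}}\, dx$ by parts with $u = \sin(b x)$ and $dv = x\, e^{- 4 x^{2}}\, dx$, giving $v = - \frac{e^{- 4 x^{2}}}{8}$. The boundary term vanishes and
$$\int_{-\infty}^{\infty} x \sin(b x)\, e^{- 4 x^{2}}\, dx = \frac{b}{8} \int_{-\infty}^{\infty} \cos(b x)\, e^{- 4 x^{2}}\, dx,$$
so $I'(b) = - \frac{b}{8}\, I(b)$.

This is a separable first-order ODE; solving with the initial condition $I(0) = \int_{-\infty}^{\infty} 6 e^{- 4 x^{2}}\,dx = 3 \sqrt{\pi}$ gives
$$I(b) = 3 \sqrt{\pi} e^{- \frac{b^{2}}{16}}.$$

Setting $b = 2$:
$$I = \frac{3 \sqrt{\pi}}{e^{\frac{1}{4}}}.$$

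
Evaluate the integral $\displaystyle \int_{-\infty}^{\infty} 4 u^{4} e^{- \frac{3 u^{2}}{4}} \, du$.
$\frac{32 \sqrt{3} \sqrt{\pi}}{9}$

Start from the elementary integral
$$J(a) = \int_{-\infty}^{\infty} 4 e^{- a u^{2}} \, du = \frac{4 \sqrt{\pi}}{\sqrt{a}}.$$

Differentiating under the integral sign brings down a factor of $(-u^2)$:
$$\frac{dJ}{da} = \int_{-\infty}^{\infty} - 4 u^{2} e^{- a u^{2}} \, du = - \frac{2 \sqrt{\pi}}{a^{\frac{3}{2}}}.$$

Repeating twice in total — each differentiation brings down another $(-u^2)$ — gives
$$\frac{d^{2}J}{da^{2}} = \int_{-\infty}^{\infty} 4 u^{4} e^{- a u^{2}} \, du = \frac{3 \sqrt{\pi}}{a^{\frac{5}{2}}},$$
and the integrand here is exactly the target integrand, so $I = \frac{3 \sqrt{\pi}}{a^{\frac{5}{2}}}$.

Setting $a = \frac{3}{4}$:
$$I = \frac{32 \sqrt{3} \sqrt{\pi}}{9}.$$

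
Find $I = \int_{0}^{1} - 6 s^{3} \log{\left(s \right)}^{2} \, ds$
$- \frac{3}{16}$

Consider the simpler parametrised integral
$$J(a) = \int_{0}^{1} - 6 s^{a} \, ds = - \frac{6}{a + 1}.$$

Differentiating under the integral sign brings down a factor of $\ln s$:
$$\frac{dJ}{da} = \int_{0}^{1} - 6 s^{a} \log{\left(s \right)} \, ds = \frac{6}{\left(a + 1\right)^{2}}.$$

Repeating twice in total — each differentiation brings down another $\ln s$ — gives
$$\frac{d^{2}J}{da^{2}} = \int_{0}^{1} - 6 s^{a} \log{\left(s \right)}^{2} \, ds = - \frac{12}{\left(a + 1\right)^{3}},$$
and the integrand here is exactly the target integrand, so $I = - \frac{12}{\left(a + 1\right)^{3}}$.

Setting $a = 3$:
$$I = - \frac{3}{16}.$$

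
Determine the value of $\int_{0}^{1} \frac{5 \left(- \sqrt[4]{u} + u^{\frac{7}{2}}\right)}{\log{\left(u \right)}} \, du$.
$- \log{\left(\frac{3125}{1889568} \right)}$

Consider the one-parameter family: let $I(a) = \int_{0}^{1} \frac{5 \left(u^{\frac{7}{2}} - u^{a}\right)}{\log{\left(u \right)}} \, du$.

Since $\dfrac{\partial}{\partial a}\,u^{a} = u^{a} \ln u$, the $\ln u$ in the denominator cancels and
$$\frac{dI}{da} = \int_{0}^{1} -5 u^{a} \, du = -5 \left[\frac{u^{a+1}}{a+1}\right]_0^1 = - \frac{5}{a + 1}.$$

Integrating with respect to $a$ gives $I(a) = - \log{\left(\frac{32 \left(a + 1\right)^{5}}{59049} \right)} + C$.

At $a = \frac{7}{2}$ the integrand is identically $0$, so $I(\frac{7}{2}) = 0$. The closed form gives $0$, hence $C = 0$.

Setting $a = \frac{1}{4}$:
$$I = - \log{\left(\frac{3125}{1889568} \right)}.$$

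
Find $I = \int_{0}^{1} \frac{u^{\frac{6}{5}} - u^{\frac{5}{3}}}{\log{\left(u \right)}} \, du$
$- \log{\left(40 \right)} + \log{\left(33 \right)}$

Introduce a parameter $a$ in the exponent: let $I(a) = \int_{0}^{1} \frac{u^{\frac{6}{5}} - u^{a}}{\log{\left(u \right)}} \, du$.

Since $\dfrac{\partial}{\partial a}\,u^{a} = u^{a} \ln u$, the $\ln u$ in the denominator cancels and
$$\frac{dI}{da} = \int_{0}^{1} -1 u^{a} \, du = -1 \left[\frac{u^{a+1}}{a+1}\right]_0^1 = - \frac{1}{a + 1}.$$

Integrating with respect to $a$ gives $I(a) = - \log{\left(\frac{5 a}{11} + \frac{5}{11} \right)} + C$.

At $a = \frac{6}{5}$ the integrand is identically $0$, so $I(\frac{6}{5}) = 0$. The closed form gives $0$, hence $C = 0$.

Setting $a = \frac{5}{3}$:
$$I = - \log{\left(40 \right)} + \log{\left(33 \right)}.$$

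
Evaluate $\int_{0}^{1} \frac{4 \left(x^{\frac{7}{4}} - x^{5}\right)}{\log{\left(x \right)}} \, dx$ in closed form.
$- \log{\left(\frac{331776}{14641} \right)}$

Introduce a parameter $a$ in the exponent: let $I(a) = \int_{0}^{1} \frac{4 \left(x^{\frac{7}{4}} - x^{a}\right)}{\log{\left(x \right)}} \, dx$.

Since $\dfrac{\partial}{\partial a}\,x^{a} = x^{a} \ln x$, the $\ln x$ in the denominator cancels and
$$\frac{dI}{da} = \int_{0}^{1} -4 x^{a} \, dx = -4 \left[\frac{x^{a+1}}{a+1}\right]_0^1 = - \frac{4}{a + 1}.$$

Integrating with respect to $a$ gives $I(a) = - \log{\left(\frac{256 \left(a + 1\right)^{4}}{14641} \right)} + C$.

At $a = \frac{7}{4}$ the integrand is identically $0$, so $I(\frac{7}{4}) = 0$. The closed form gives $0$, hence $C = 0$.

Setting $a = 5$:
$$I = - \log{\left(\frac{331776}{14641} \right)}.$$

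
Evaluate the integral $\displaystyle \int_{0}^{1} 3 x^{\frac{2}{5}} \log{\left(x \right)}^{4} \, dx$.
$\frac{225000}{16807}$

Begin with the known integral
$$J(a) = \int_{0}^{1} 3 x^{a} \, dx = \frac{3}{a + 1}.$$

Differentiating under the integral sign brings down a factor of $\ln x$:
$$\frac{dJ}{da} = \int_{0}^{1} 3 x^{a} \log{\left(x \right)} \, dx = - \frac{3}{\left(a + 1\right)^{2}}.$$

Repeating $4$ times in total — each differentiation brings down another $\ln x$ — gives
$$\frac{d^{4}J}{da^{4}} = \int_{0}^{1} 3 x^{a} \log{\left(x \right)}^{4} \, dx = \frac{72}{\left(a + 1\right)^{5}},$$
and the integrand here is exactly the target integrand, so $I = \frac{72}{\left(a + 1\right)^{5}}$.

Setting $a = \frac{2}{5}$:
$$I = \frac{225000}{16807}.$$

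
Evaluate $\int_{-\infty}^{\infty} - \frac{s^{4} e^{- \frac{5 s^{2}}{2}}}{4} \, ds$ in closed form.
$- \frac{3 \sqrt{10} \sqrt{\pi}}{500}$

Begin with the known integral
$$J(a) = \int_{-\infty}^{\infty} - \frac{e^{- a s^{2}}}{4} \, ds = - \frac{\sqrt{\pi}}{4 \sqrt{a}}.$$

Differentiating under the integral sign brings down a factor of $(-s^2)$:
$$\frac{dJ}{da} = \int_{-\infty}^{\infty} \frac{s^{2} e^{- a s^{2}}}{4} \, ds = \frac{\sqrt{\pi}}{8 a^{\frac{3}{2}}}.$$

Repeating twice in total — each differentiation brings down another $(-s^2)$ — gives
$$\frac{d^{2}J}{da^{2}} = \int_{-\infty}^{\infty} - \frac{s^{4} e^{- a s^{2}}}{4} \, ds = - \frac{3 \sqrt{\pi}}{16 a^{\frac{5}{2}}},$$
and the integrand here is exactly the target integrand, so $I = - \frac{3 \sqrt{\pi}}{16 a^{\frac{5}{2}}}$.

Setting $a = \frac{5}{2}$:
$$I = - \frac{3 \sqrt{10} \sqrt{\pi}}{500}.$$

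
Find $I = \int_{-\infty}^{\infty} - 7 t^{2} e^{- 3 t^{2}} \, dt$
$- \frac{7 \sqrt{3} \sqrt{\pi}}{18}$

Start from the elementary integral
$$J(a) = \int_{-\infty}^{\infty} - 7 e^{- a t^{2}} \, dt = - \frac{7 \sqrt{\pi}}{\sqrt{a}}.$$

Differentiating under the integral sign brings down a factor of $(-t^2)$:
$$\frac{dJ}{da} = \int_{-\infty}^{\infty} 7 t^{2} e^{- a t^{2}} \, dt = \frac{7 \sqrt{\pi}}{2 a^{\frac{3}{2}}}.$$

The integral on the left is $-I$, so $I = - \frac{7 \sqrt{\pi}}{2 a^{\frac{3}{2}}}$.

Setting $a = 3$:
$$I = - \frac{7 \sqrt{3} \sqrt{\pi}}{18}.$$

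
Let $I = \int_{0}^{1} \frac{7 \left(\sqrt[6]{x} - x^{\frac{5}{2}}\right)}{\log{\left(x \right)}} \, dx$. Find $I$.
$- \log{\left(2187 \right)}$

Replace the exponent $\frac{5}{2}$ by a parameter $a$: let $I(a) = \int_{0}^{1} \frac{7 \left(\sqrt[6]{x} - x^{a}\right)}{\log{\left(x \right)}} \, dx$.

Since $\dfrac{\partial}{\partial a}\,x^{a} = x^{a} \ln x$, the $\ln x$ in the denominator cancels and
$$\frac{dI}{da} = \int_{0}^{1} -7 x^{a} \, dx = -7 \left[\frac{x^{a+1}}{a+1}\right]_0^1 = - \frac{7}{a + 1}.$$

Integrating with respect to $a$ gives $I(a) = - \log{\left(\frac{279936 \left(a + 1\right)^{7}}{823543} \right)} + C$.

At $a = \frac{1}{6}$ the integrand is identically $0$, so $I(\frac{1}{6}) = 0$. The closed form gives $0$, hence $C = 0$.

Setting $a = \frac{5}{2}$:
$$I = - \log{\left(2187 \right)}.$$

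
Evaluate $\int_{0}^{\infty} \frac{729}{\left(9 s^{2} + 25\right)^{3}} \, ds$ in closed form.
$\frac{729 \pi}{50000}$

Recall the elementary integral
$$J(a) = \int_{0}^{\infty} \frac{1}{a^{2} + s^{2}} \, ds = \frac{\pi}{2 a}.$$

Differentiating under the integral sign with respect to $a$,
$$\frac{dJ}{da} = \int_{0}^{\infty} - \frac{2 a}{\left(a^{2} + s^{2}\right)^{2}} \, ds = - \frac{\pi}{2 a^{2}},$$
so $\int_{0}^{\infty} \frac{1}{\left(a^{2} + s^{2}\right)^{2}} \, ds = \frac{\pi}{4 a^{3}}$.

Repeating — each differentiation of $1/(s^2+a^2)^j$ produces $-2ja/(s^2+a^2)^{j+1}$ — and dividing through by $-2ja$ at each step yields, after $2$ differentiations in total,
$$\int_{0}^{\infty} \frac{1}{\left(a^{2} + s^{2}\right)^{3}} \, ds = \frac{3 \pi}{16 a^{5}}.$$

Setting $a = \frac{5}{3}$:
$$I = \frac{729 \pi}{50000}.$$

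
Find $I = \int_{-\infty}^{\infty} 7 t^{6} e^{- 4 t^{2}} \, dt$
$\frac{105 \sqrt{\pi}}{1024}$

Consider the simpler parametrised integral
$$J(a) = \int_{-\infty}^{\infty} 7 e^{- a t^{2}} \, dt = \frac{7 \sqrt{\pi}}{\sqrt{a}}.$$

Differentiating under the integral sign brings down a factor of $(-t^2)$:
$$\frac{dJ}{da} = \int_{-\infty}^{\infty} - 7 t^{2} e^{- a t^{2}} \, dt = - \frac{7 \sqrt{\pi}}{2 a^{\frac{3}{2}}}.$$

Repeating $3$ times in total — each differentiation brings down another $(-t^2)$ — gives
$$\frac{d^{3}J}{da^{3}} = \int_{-\infty}^{\infty} - 7 t^{6} e^{- a t^{2}} \, dt = - \frac{105 \sqrt{\pi}}{8 a^{\frac{7}{2}}},$$
and the integrand here is $(-1)^{3}$ times the target integrand, so $I = (-1)^{3}\,\frac{d^{3}J}{da^{3}} = \frac{105 \sqrt{\pi}}{8 a^{\frac{7}{2}}}$.

Setting $a = 4$:
$$I = \frac{105 \sqrt{\pi}}{1024}.$$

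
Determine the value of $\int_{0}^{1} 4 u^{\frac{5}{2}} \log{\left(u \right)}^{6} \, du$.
$\frac{368640}{823543}$

Start from the elementary integral
$$J(a) = \int_{0}^{1} 4 u^{a} \, du = \frac{4}{a + 1}.$$

Differentiating under the integral sign brings down a factor of $\ln u$:
$$\frac{dJ}{da} = \int_{0}^{1} 4 u^{a} \log{\left(u \right)} \, du = - \frac{4}{\left(a + 1\right)^{2}}.$$

Repeating $6$ times in total — each differentiation brings down another $\ln u$ — gives
$$\frac{d^{6}J}{da^{6}} = \int_{0}^{1} 4 u^{a} \log{\left(u \right)}^{6} \, du = \frac{2880}{\left(a + 1\right)^{7}},$$
and the integrand here is exactly the target integrand, so $I = \frac{2880}{\left(a + 1\right)^{7}}$.

Setting $a = \frac{5}{2}$:
$$I = \frac{368640}{823543}.$$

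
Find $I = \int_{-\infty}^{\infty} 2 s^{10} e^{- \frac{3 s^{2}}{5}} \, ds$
$\frac{109375 \sqrt{15} \sqrt{\pi}}{432}$

Consider the simpler parametrised integral
$$J(a) = \int_{-\infty}^{\infty} 2 e^{- a s^{2}} \, ds = \frac{2 \sqrt{\pi}}{\sqrt{a}}.$$

Differentiating under the integral sign brings down a factor of $(-s^2)$:
$$\frac{dJ}{da} = \int_{-\infty}^{\infty} - 2 s^{2} e^{- a s^{2}} \, ds = - \frac{\sqrt{\pi}}{a^{\frac{3}{2}}}.$$

Repeating $5$ times in total — each differentiation brings down another $(-s^2)$ — gives
$$\frac{d^{5}J}{da^{5}} = \int_{-\infty}^{\infty} - 2 s^{10} e^{- a s^{2}} \, ds = - \frac{945 \sqrt{\pi}}{16 a^{\frac{11}{2}}},$$
and the integrand here is $(-1)^{5}$ times the target integrand, so $I = (-1)^{5}\,\frac{d^{5}J}{da^{5}} = \frac{945 \sqrt{\pi}}{16 a^{\frac{11}{2}}}$.

Setting $a = \frac{3}{5}$:
$$I = \frac{109375 \sqrt{15} \sqrt{\pi}}{432}.$$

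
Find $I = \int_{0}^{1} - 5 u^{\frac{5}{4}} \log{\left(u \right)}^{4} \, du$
$- \frac{40960}{19683}$

Consider the simpler parametrised integral
$$J(a) = \int_{0}^{1} - 5 u^{a} \, du = - \frac{5}{a + 1}.$$

Differentiating under the integral sign brings down a factor of $\ln u$:
$$\frac{dJ}{da} = \int_{0}^{1} - 5 u^{a} \log{\left(u \right)} \, du = \frac{5}{\left(a + 1\right)^{2}}.$$

Repeating $4$ times in total — each differentiation brings down another $\ln u$ — gives
$$\frac{d^{4}J}{da^{4}} = \int_{0}^{1} - 5 u^{a} \log{\left(u \right)}^{4} \, du = - \frac{120}{\left(a + 1\right)^{5}},$$
and the integrand here is exactly the target integrand, so $I = - \frac{120}{\left(a + 1\right)^{5}}$.

Setting $a = \frac{5}{4}$:
$$I = - \frac{40960}{19683}.$$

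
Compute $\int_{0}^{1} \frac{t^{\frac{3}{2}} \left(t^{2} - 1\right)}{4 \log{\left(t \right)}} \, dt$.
$- \frac{\log{\left(5 \right)}}{4} + \frac{\log{\left(3 \right)}}{2}$

Consider the one-parameter family: let $I(a) = \int_{0}^{1} \frac{- t^{\frac{3}{2}} + t^{a}}{4 \log{\left(t \right)}} \, dt$.

Since $\dfrac{\partial}{\partial a}\,t^{a} = t^{a} \ln t$, the $\ln t$ in the denominator cancels and
$$\frac{dI}{da} = \int_{0}^{1} \frac{1}{4} t^{a} \, dt = \frac{1}{4} \left[\frac{t^{a+1}}{a+1}\right]_0^1 = \frac{1}{4 \left(a + 1\right)}.$$

Integrating with respect to $a$ gives $I(a) = \frac{\log{\left(a + 1 \right)}}{4} - \frac{\log{\left(5 \right)}}{4} + \frac{\log{\left(2 \right)}}{4} + C$.

At $a = \frac{3}{2}$ the integrand is identically $0$, so $I(\frac{3}{2}) = 0$. The closed form gives $0$, hence $C = 0$.

Setting $a = \frac{7}{2}$:
$$I = - \frac{\log{\left(5 \right)}}{4} + \frac{\log{\left(3 \right)}}{2}.$$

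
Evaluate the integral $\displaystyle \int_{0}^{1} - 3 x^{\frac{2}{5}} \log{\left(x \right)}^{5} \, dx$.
$\frac{5625000}{117649}$

Start from the elementary integral
$$J(a) = \int_{0}^{1} - 3 x^{a} \, dx = - \frac{3}{a + 1}.$$

Differentiating under the integral sign brings down a factor of $\ln x$:
$$\frac{dJ}{da} = \int_{0}^{1} - 3 x^{a} \log{\left(x \right)} \, dx = \frac{3}{\left(a + 1\right)^{2}}.$$

Repeating $5$ times in total — each differentiation brings down another $\ln x$ — gives
$$\frac{d^{5}J}{da^{5}} = \int_{0}^{1} - 3 x^{a} \log{\left(x \right)}^{5} \, dx = \frac{360}{\left(a + 1\right)^{6}},$$
and the integrand here is exactly the target integrand, so $I = \frac{360}{\left(a + 1\right)^{6}}$.

Setting $a = \frac{2}{5}$:
$$I = \frac{5625000}{117649}.$$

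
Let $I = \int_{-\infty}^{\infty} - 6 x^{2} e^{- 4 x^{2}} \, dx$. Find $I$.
$- \frac{3 \sqrt{\pi}}{8}$

Consider the simpler parametrised integral
$$J(a) = \int_{-\infty}^{\infty} - 6 e^{- a x^{2}} \, dx = - \frac{6 \sqrt{\pi}}{\sqrt{a}}.$$

Differentiating under the integral sign brings down a factor of $(-x^2)$:
$$\frac{dJ}{da} = \int_{-\infty}^{\infty} 6 x^{2} e^{- a x^{2}} \, dx = \frac{3 \sqrt{\pi}}{a^{\frac{3}{2}}}.$$

The integral on the left is $-I$, so $I = - \frac{3 \sqrt{\pi}}{a^{\frac{3}{2}}}$.

Setting $a = 4$:
$$I = - \frac{3 \sqrt{\pi}}{8}.$$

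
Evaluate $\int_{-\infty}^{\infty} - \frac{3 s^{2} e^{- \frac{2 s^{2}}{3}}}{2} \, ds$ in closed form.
$- \frac{9 \sqrt{6} \sqrt{\pi}}{16}$

Consider the simpler parametrised integral
$$J(a) = \int_{-\infty}^{\infty} - \frac{3 e^{- a s^{2}}}{2} \, ds = - \frac{3 \sqrt{\pi}}{2 \sqrt{a}}.$$

Differentiating under the integral sign brings down a factor of $(-s^2)$:
$$\frac{dJ}{da} = \int_{-\infty}^{\infty} \frac{3 s^{2} e^{- a s^{2}}}{2} \, ds = \frac{3 \sqrt{\pi}}{4 a^{\frac{3}{2}}}.$$

The integral on the left is $-I$, so $I = - \frac{3 \sqrt{\pi}}{4 a^{\frac{3}{2}}}$.

Setting $a = \frac{2}{3}$:
$$I = - \frac{9 \sqrt{6} \sqrt{\pi}}{16}.$$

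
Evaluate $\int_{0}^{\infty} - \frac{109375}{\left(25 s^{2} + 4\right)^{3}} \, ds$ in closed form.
$- \frac{65625 \pi}{512}$

Start from the standard arctangent integral
$$J(a) = \int_{0}^{\infty} - \frac{7}{a^{2} + s^{2}} \, ds = - \frac{7 \pi}{2 a}.$$

Differentiating under the integral sign with respect to $a$,
$$\frac{dJ}{da} = \int_{0}^{\infty} \frac{14 a}{\left(a^{2} + s^{2}\right)^{2}} \, ds = \frac{7 \pi}{2 a^{2}},$$
so $\int_{0}^{\infty} - \frac{7}{\left(a^{2} + s^{2}\right)^{2}} \, ds = - \frac{7 \pi}{4 a^{3}}$.

Repeating — each differentiation of $1/(s^2+a^2)^j$ produces $-2ja/(s^2+a^2)^{j+1}$ — and dividing through by $-2ja$ at each step yields, after $2$ differentiations in total,
$$\int_{0}^{\infty} - \frac{7}{\left(a^{2} + s^{2}\right)^{3}} \, ds = - \frac{21 \pi}{16 a^{5}}.$$

Setting $a = \frac{2}{5}$:
$$I = - \frac{65625 \pi}{512}.$$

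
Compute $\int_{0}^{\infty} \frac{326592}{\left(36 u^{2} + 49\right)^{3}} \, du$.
$\frac{1458 \pi}{2401}$

Start from the standard arctangent integral
$$J(a) = \int_{0}^{\infty} \frac{7}{a^{2} + u^{2}} \, du = \frac{7 \pi}{2 a}.$$

Differentiating under the integral sign with respect to $a$,
$$\frac{dJ}{da} = \int_{0}^{\infty} - \frac{14 a}{\left(a^{2} + u^{2}\right)^{2}} \, du = - \frac{7 \pi}{2 a^{2}},$$
so $\int_{0}^{\infty} \frac{7}{\left(a^{2} + u^{2}\right)^{2}} \, du = \frac{7 \pi}{4 a^{3}}$.

Repeating — each differentiation of $1/(u^2+a^2)^j$ produces $-2ja/(u^2+a^2)^{j+1}$ — and dividing through by $-2ja$ at each step yields, after $2$ differentiations in total,
$$\int_{0}^{\infty} \frac{7}{\left(a^{2} + u^{2}\right)^{3}} \, du = \frac{21 \pi}{16 a^{5}}.$$

Setting $a = \frac{7}{6}$:
$$I = \frac{1458 \pi}{2401}.$$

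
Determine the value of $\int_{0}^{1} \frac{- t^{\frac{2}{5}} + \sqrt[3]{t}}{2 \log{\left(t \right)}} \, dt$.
$\log{\left(\frac{2 \sqrt{105}}{21} \right)}$

Introduce a parameter $a$ in the exponent: let $I(a) = \int_{0}^{1} \frac{\sqrt[3]{t} - t^{a}}{2 \log{\left(t \right)}} \, dt$.

Since $\dfrac{\partial}{\partial a}\,t^{a} = t^{a} \ln t$, the $\ln t$ in the denominator cancels and
$$\frac{dI}{da} = \int_{0}^{1} - \frac{1}{2} t^{a} \, dt = - \frac{1}{2} \left[\frac{t^{a+1}}{a+1}\right]_0^1 = - \frac{1}{2 a + 2}.$$

Integrating with respect to $a$ gives $I(a) = - \frac{\log{\left(a + 1 \right)}}{2} - \frac{\log{\left(3 \right)}}{2} + \log{\left(2 \right)} + C$.

At $a = \frac{1}{3}$ the integrand is identically $0$, so $I(\frac{1}{3}) = 0$. The closed form gives $0$, hence $C = 0$.

Setting $a = \frac{2}{5}$:
$$I = \log{\left(\frac{2 \sqrt{105}}{21} \right)}.$$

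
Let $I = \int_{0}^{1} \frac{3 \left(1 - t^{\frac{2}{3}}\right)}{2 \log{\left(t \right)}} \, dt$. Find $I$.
$- \log{\left(\frac{5 \sqrt{15}}{9} \right)}$

Introduce a parameter $a$ in the exponent: let $I(a) = \int_{0}^{1} \frac{3 \left(1 - t^{a}\right)}{2 \log{\left(t \right)}} \, dt$.

Since $\dfrac{\partial}{\partial a}\,t^{a} = t^{a} \ln t$, the $\ln t$ in the denominator cancels and
$$\frac{dI}{da} = \int_{0}^{1} - \frac{3}{2} t^{a} \, dt = - \frac{3}{2} \left[\frac{t^{a+1}}{a+1}\right]_0^1 = - \frac{3}{2 a + 2}.$$

Integrating with respect to $a$ gives $I(a) = - \frac{3 \log{\left(a + 1 \right)}}{2} + C$.

At $a = 0$ the integrand is identically $0$, so $I(0) = 0$. The closed form gives $0$, hence $C = 0$.

Setting $a = \frac{2}{3}$:
$$I = - \log{\left(\frac{5 \sqrt{15}}{9} \right)}.$$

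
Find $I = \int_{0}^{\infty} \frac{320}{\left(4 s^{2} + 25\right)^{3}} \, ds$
$\frac{6 \pi}{625}$

Start from the standard arctangent integral
$$J(a) = \int_{0}^{\infty} \frac{5}{a^{2} + s^{2}} \, ds = \frac{5 \pi}{2 a}.$$

Differentiating under the integral sign with respect to $a$,
$$\frac{dJ}{da} = \int_{0}^{\infty} - \frac{10 a}{\left(a^{2} + s^{2}\right)^{2}} \, ds = - \frac{5 \pi}{2 a^{2}},$$
so $\int_{0}^{\infty} \frac{5}{\left(a^{2} + s^{2}\right)^{2}} \, ds = \frac{5 \pi}{4 a^{3}}$.

Repeating — each differentiation of $1/(s^2+a^2)^j$ produces $-2ja/(s^2+a^2)^{j+1}$ — and dividing through by $-2ja$ at each step yields, after $2$ differentiations in total,
$$\int_{0}^{\infty} \frac{5}{\left(a^{2} + s^{2}\right)^{3}} \, ds = \frac{15 \pi}{16 a^{5}}.$$

Setting $a = \frac{5}{2}$:
$$I = \frac{6 \pi}{625}.$$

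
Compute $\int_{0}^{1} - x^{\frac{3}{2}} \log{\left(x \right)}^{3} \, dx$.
$\frac{96}{625}$

Start from the elementary integral
$$J(a) = \int_{0}^{1} - x^{a} \, dx = - \frac{1}{a + 1}.$$

Differentiating under the integral sign brings down a factor of $\ln x$:
$$\frac{dJ}{da} = \int_{0}^{1} - x^{a} \log{\left(x \right)} \, dx = \frac{1}{\left(a + 1\right)^{2}}.$$

Repeating $3$ times in total — each differentiation brings down another $\ln x$ — gives
$$\frac{d^{3}J}{da^{3}} = \int_{0}^{1} - x^{a} \log{\left(x \right)}^{3} \, dx = \frac{6}{\left(a + 1\right)^{4}},$$
and the integrand here is exactly the target integrand, so $I = \frac{6}{\left(a + 1\right)^{4}}$.

Setting $a = \frac{3}{2}$:
$$I = \frac{96}{625}.$$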